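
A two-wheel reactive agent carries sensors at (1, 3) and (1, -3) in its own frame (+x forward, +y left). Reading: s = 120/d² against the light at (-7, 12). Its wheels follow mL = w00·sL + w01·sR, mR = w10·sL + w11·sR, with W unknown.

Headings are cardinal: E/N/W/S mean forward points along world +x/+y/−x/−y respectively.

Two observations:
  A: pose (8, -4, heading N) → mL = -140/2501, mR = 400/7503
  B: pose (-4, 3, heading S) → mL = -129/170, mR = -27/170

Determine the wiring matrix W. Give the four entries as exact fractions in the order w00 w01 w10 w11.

obs A: pose=(8,-4,N) → sL=40/123, sR=40/183, mL=-140/2501, mR=400/7503
obs B: pose=(-4,3,S) → sL=15/17, sR=6/5, mL=-129/170, mR=-27/170
sensor matrix S = [[40/123, 40/183], [15/17, 6/5]]; det S = 8392/42517
solve [mL_A; mL_B] = S·[w00; w01] and [mR_A; mR_B] = S·[w10; w11]:
  w00 = 1/2, w01 = -1, w10 = 1/2, w11 = -1/2

1/2 -1 1/2 -1/2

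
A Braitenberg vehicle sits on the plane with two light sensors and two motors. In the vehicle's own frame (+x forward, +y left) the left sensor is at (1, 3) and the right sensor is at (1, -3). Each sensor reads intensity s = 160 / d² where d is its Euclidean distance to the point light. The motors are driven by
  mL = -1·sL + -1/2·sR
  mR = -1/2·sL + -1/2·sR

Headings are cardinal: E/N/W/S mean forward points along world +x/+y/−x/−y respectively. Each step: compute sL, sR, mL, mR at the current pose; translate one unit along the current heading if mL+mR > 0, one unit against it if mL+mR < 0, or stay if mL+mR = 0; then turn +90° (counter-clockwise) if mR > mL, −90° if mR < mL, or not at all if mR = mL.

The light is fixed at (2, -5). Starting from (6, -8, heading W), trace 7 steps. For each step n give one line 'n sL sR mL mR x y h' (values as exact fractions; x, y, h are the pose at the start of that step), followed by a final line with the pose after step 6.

0 32/9 160/9 -112/9 -32/3 6 -8 W
1 2 8 -6 -5 7 -8 S
2 160/37 160/61 -12720/2257 -7840/2257 7 -7 E
3 80 16/5 -408/5 -208/5 6 -7 N
4 32/9 160/9 -112/9 -32/3 6 -8 W
5 2 8 -6 -5 7 -8 S
6 160/37 160/61 -12720/2257 -7840/2257 7 -7 E
final 6 -7 N

n=0: pose=(6,-8,W); sL=32/9, sR=160/9; mL=-112/9, mR=-32/3; mL+mR=-208/9 → advance -1; mR−mL=16/9 → turn +1·90°
n=1: pose=(7,-8,S); sL=2, sR=8; mL=-6, mR=-5; mL+mR=-11 → advance -1; mR−mL=1 → turn +1·90°
n=2: pose=(7,-7,E); sL=160/37, sR=160/61; mL=-12720/2257, mR=-7840/2257; mL+mR=-20560/2257 → advance -1; mR−mL=80/37 → turn +1·90°
n=3: pose=(6,-7,N); sL=80, sR=16/5; mL=-408/5, mR=-208/5; mL+mR=-616/5 → advance -1; mR−mL=40 → turn +1·90°
n=4: pose=(6,-8,W); sL=32/9, sR=160/9; mL=-112/9, mR=-32/3; mL+mR=-208/9 → advance -1; mR−mL=16/9 → turn +1·90°
n=5: pose=(7,-8,S); sL=2, sR=8; mL=-6, mR=-5; mL+mR=-11 → advance -1; mR−mL=1 → turn +1·90°
n=6: pose=(7,-7,E); sL=160/37, sR=160/61; mL=-12720/2257, mR=-7840/2257; mL+mR=-20560/2257 → advance -1; mR−mL=80/37 → turn +1·90°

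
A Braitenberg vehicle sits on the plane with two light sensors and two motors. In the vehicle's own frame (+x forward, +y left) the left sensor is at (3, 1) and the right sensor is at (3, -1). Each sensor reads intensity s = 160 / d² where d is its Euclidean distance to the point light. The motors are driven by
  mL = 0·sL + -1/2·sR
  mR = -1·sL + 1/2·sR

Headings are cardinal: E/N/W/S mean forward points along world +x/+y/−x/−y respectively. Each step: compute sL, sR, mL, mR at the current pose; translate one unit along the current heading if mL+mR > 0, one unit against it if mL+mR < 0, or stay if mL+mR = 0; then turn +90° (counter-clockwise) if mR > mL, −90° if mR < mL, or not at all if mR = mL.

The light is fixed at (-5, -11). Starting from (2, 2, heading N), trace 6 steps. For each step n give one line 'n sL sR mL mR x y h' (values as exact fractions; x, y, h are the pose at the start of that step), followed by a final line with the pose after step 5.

0 40/73 1/2 -1/4 -87/292 2 2 N
1 160/269 160/221 -80/221 -13840/59449 2 1 E
2 16/25 80/137 -40/137 -1192/3425 1 1 N
3 32/45 160/181 -80/181 -2192/8145 1 0 E
4 40/53 20/29 -10/29 -630/1537 0 0 N
5 32/37 32/29 -16/29 -336/1073 0 -1 E
final -1 -1 N

n=0: pose=(2,2,N); sL=40/73, sR=1/2; mL=-1/4, mR=-87/292; mL+mR=-40/73 → advance -1; mR−mL=-7/146 → turn -1·90°
n=1: pose=(2,1,E); sL=160/269, sR=160/221; mL=-80/221, mR=-13840/59449; mL+mR=-160/269 → advance -1; mR−mL=7680/59449 → turn +1·90°
n=2: pose=(1,1,N); sL=16/25, sR=80/137; mL=-40/137, mR=-1192/3425; mL+mR=-16/25 → advance -1; mR−mL=-192/3425 → turn -1·90°
n=3: pose=(1,0,E); sL=32/45, sR=160/181; mL=-80/181, mR=-2192/8145; mL+mR=-32/45 → advance -1; mR−mL=1408/8145 → turn +1·90°
n=4: pose=(0,0,N); sL=40/53, sR=20/29; mL=-10/29, mR=-630/1537; mL+mR=-40/53 → advance -1; mR−mL=-100/1537 → turn -1·90°
n=5: pose=(0,-1,E); sL=32/37, sR=32/29; mL=-16/29, mR=-336/1073; mL+mR=-32/37 → advance -1; mR−mL=256/1073 → turn +1·90°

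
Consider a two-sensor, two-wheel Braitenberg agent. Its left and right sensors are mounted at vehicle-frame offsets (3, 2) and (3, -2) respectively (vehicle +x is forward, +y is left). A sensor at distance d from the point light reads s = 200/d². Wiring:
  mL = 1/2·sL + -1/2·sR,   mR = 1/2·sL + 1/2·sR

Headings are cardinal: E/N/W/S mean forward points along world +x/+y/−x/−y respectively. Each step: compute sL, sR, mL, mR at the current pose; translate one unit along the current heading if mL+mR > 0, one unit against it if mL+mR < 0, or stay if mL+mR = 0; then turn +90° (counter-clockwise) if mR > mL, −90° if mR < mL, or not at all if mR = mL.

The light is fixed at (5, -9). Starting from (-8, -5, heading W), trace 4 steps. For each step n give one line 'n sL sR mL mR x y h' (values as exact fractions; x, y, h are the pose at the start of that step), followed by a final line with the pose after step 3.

0 10/13 50/73 40/949 690/949 -8 -5 W
1 40/29 200/257 2240/7453 8040/7453 -9 -5 S
2 100/73 100/61 -600/4453 6700/4453 -9 -6 E
3 200/261 200/157 -10400/40977 41800/40977 -8 -6 N
final -8 -5 W

n=0: pose=(-8,-5,W); sL=10/13, sR=50/73; mL=40/949, mR=690/949; mL+mR=10/13 → advance +1; mR−mL=50/73 → turn +1·90°
n=1: pose=(-9,-5,S); sL=40/29, sR=200/257; mL=2240/7453, mR=8040/7453; mL+mR=40/29 → advance +1; mR−mL=200/257 → turn +1·90°
n=2: pose=(-9,-6,E); sL=100/73, sR=100/61; mL=-600/4453, mR=6700/4453; mL+mR=100/73 → advance +1; mR−mL=100/61 → turn +1·90°
n=3: pose=(-8,-6,N); sL=200/261, sR=200/157; mL=-10400/40977, mR=41800/40977; mL+mR=200/261 → advance +1; mR−mL=200/157 → turn +1·90°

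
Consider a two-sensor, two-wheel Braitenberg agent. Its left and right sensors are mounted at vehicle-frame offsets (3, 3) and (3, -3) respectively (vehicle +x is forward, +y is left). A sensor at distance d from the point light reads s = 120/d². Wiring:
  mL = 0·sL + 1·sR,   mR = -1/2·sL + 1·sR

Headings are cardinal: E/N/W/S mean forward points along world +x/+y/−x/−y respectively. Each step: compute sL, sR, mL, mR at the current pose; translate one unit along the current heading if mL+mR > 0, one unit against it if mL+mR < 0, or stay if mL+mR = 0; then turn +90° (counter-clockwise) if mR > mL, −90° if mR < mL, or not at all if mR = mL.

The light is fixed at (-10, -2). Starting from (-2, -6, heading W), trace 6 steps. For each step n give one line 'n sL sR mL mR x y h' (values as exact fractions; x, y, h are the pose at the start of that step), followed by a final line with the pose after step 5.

n=0: pose=(-2,-6,W); sL=60/37, sR=60/13; mL=60/13, mR=1830/481; mL+mR=4050/481 → advance +1; mR−mL=-30/37 → turn -1·90°
n=1: pose=(-3,-6,N); sL=120/17, sR=120/101; mL=120/101, mR=-4020/1717; mL+mR=-1980/1717 → advance -1; mR−mL=-60/17 → turn -1·90°
n=2: pose=(-3,-7,E); sL=15/13, sR=30/41; mL=30/41, mR=165/1066; mL+mR=945/1066 → advance +1; mR−mL=-15/26 → turn -1·90°
n=3: pose=(-2,-7,S); sL=24/37, sR=120/89; mL=120/89, mR=3372/3293; mL+mR=7812/3293 → advance +1; mR−mL=-12/37 → turn -1·90°
n=4: pose=(-2,-8,W); sL=60/53, sR=60/17; mL=60/17, mR=2670/901; mL+mR=5850/901 → advance +1; mR−mL=-30/53 → turn -1·90°
n=5: pose=(-3,-8,N); sL=24/5, sR=120/109; mL=120/109, mR=-708/545; mL+mR=-108/545 → advance -1; mR−mL=-12/5 → turn -1·90°

0 60/37 60/13 60/13 1830/481 -2 -6 W
1 120/17 120/101 120/101 -4020/1717 -3 -6 N
2 15/13 30/41 30/41 165/1066 -3 -7 E
3 24/37 120/89 120/89 3372/3293 -2 -7 S
4 60/53 60/17 60/17 2670/901 -2 -8 W
5 24/5 120/109 120/109 -708/545 -3 -8 N
final -3 -9 E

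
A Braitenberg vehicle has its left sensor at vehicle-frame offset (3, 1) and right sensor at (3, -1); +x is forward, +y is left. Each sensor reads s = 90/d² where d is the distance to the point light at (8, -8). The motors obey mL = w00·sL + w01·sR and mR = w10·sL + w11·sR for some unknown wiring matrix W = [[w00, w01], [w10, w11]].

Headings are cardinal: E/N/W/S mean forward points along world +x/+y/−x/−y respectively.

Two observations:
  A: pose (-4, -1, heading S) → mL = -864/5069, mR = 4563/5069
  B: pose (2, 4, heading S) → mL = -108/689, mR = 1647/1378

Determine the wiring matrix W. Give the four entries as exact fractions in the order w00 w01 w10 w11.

obs A: pose=(-4,-1,S) → sL=90/137, sR=18/37, mL=-864/5069, mR=4563/5069
obs B: pose=(2,4,S) → sL=45/53, sR=9/13, mL=-108/689, mR=1647/1378
sensor matrix S = [[90/137, 18/37], [45/53, 9/13]]; det S = 145800/3492541
solve [mL_A; mL_B] = S·[w00; w01] and [mR_A; mR_B] = S·[w10; w11]:
  w00 = -1, w01 = 1, w10 = 1, w11 = 1/2

-1 1 1 1/2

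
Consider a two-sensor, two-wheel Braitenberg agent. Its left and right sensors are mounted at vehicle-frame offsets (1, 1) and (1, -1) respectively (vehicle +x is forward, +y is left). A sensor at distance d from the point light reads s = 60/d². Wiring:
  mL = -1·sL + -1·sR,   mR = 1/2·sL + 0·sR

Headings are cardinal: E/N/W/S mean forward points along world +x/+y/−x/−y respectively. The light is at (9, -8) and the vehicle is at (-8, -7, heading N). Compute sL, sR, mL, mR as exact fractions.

left sensor world pos  = (-9, -6); dL² = 328
right sensor world pos = (-7, -6); dR² = 260
sL = 60/328 = 15/82
sR = 60/260 = 3/13
mL = -1·sL + -1·sR = -441/1066
mR = 1/2·sL + 0·sR = 15/164

15/82 3/13 -441/1066 15/164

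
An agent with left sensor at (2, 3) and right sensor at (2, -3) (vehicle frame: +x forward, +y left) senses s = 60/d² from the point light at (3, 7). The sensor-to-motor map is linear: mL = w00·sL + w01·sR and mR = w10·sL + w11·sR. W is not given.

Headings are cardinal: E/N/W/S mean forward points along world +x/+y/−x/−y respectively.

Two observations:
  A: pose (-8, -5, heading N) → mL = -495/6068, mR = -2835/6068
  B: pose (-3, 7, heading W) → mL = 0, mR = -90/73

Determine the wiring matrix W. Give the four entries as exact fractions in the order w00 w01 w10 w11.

1/2 -1/2 -1/2 -1

obs A: pose=(-8,-5,N) → sL=15/74, sR=15/41, mL=-495/6068, mR=-2835/6068
obs B: pose=(-3,7,W) → sL=60/73, sR=60/73, mL=0, mR=-90/73
sensor matrix S = [[15/74, 15/41], [60/73, 60/73]]; det S = -14850/110741
solve [mL_A; mL_B] = S·[w00; w01] and [mR_A; mR_B] = S·[w10; w11]:
  w00 = 1/2, w01 = -1/2, w10 = -1/2, w11 = -1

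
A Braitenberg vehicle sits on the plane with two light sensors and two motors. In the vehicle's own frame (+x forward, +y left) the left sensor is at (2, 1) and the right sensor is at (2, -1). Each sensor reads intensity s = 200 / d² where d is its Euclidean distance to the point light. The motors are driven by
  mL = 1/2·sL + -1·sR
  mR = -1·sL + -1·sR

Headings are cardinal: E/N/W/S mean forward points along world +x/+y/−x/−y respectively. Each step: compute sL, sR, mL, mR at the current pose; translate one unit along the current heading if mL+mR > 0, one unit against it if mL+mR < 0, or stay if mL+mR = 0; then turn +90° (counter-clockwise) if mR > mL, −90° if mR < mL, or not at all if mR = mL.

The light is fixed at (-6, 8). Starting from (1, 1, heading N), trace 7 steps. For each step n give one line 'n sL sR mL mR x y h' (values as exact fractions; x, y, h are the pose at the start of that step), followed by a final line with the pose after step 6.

n=0: pose=(1,1,N); sL=200/61, sR=200/89; mL=-3300/5429, mR=-30000/5429; mL+mR=-33300/5429 → advance -1; mR−mL=-300/61 → turn -1·90°
n=1: pose=(1,0,E); sL=20/13, sR=100/81; mL=-490/1053, mR=-2920/1053; mL+mR=-3410/1053 → advance -1; mR−mL=-30/13 → turn -1·90°
n=2: pose=(0,0,S); sL=200/149, sR=8/5; mL=-692/745, mR=-2192/745; mL+mR=-2884/745 → advance -1; mR−mL=-300/149 → turn -1·90°
n=3: pose=(0,1,W); sL=5/2, sR=50/13; mL=-135/52, mR=-165/26; mL+mR=-465/52 → advance -1; mR−mL=-15/4 → turn -1·90°
n=4: pose=(1,1,N); sL=200/61, sR=200/89; mL=-3300/5429, mR=-30000/5429; mL+mR=-33300/5429 → advance -1; mR−mL=-300/61 → turn -1·90°
n=5: pose=(1,0,E); sL=20/13, sR=100/81; mL=-490/1053, mR=-2920/1053; mL+mR=-3410/1053 → advance -1; mR−mL=-30/13 → turn -1·90°
n=6: pose=(0,0,S); sL=200/149, sR=8/5; mL=-692/745, mR=-2192/745; mL+mR=-2884/745 → advance -1; mR−mL=-300/149 → turn -1·90°

0 200/61 200/89 -3300/5429 -30000/5429 1 1 N
1 20/13 100/81 -490/1053 -2920/1053 1 0 E
2 200/149 8/5 -692/745 -2192/745 0 0 S
3 5/2 50/13 -135/52 -165/26 0 1 W
4 200/61 200/89 -3300/5429 -30000/5429 1 1 N
5 20/13 100/81 -490/1053 -2920/1053 1 0 E
6 200/149 8/5 -692/745 -2192/745 0 0 S
final 0 1 W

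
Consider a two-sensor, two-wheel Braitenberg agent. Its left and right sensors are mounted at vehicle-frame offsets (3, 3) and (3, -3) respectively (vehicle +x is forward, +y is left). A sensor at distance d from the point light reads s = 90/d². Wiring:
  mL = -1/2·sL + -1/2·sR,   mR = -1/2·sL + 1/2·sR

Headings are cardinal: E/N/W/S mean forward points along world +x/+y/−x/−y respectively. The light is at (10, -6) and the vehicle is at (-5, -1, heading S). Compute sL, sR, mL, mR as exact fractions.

45/74 45/164 -5355/12136 -2025/12136

left sensor world pos  = (-2, -4); dL² = 148
right sensor world pos = (-8, -4); dR² = 328
sL = 90/148 = 45/74
sR = 90/328 = 45/164
mL = -1/2·sL + -1/2·sR = -5355/12136
mR = -1/2·sL + 1/2·sR = -2025/12136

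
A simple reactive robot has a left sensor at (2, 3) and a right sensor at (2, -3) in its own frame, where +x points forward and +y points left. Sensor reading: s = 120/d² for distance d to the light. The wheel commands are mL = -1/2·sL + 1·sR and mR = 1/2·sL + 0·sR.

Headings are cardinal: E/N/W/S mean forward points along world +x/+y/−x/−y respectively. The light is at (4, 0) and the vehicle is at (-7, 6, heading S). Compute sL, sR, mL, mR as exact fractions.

3/2 30/53 -39/212 3/4

left sensor world pos  = (-4, 4); dL² = 80
right sensor world pos = (-10, 4); dR² = 212
sL = 120/80 = 3/2
sR = 120/212 = 30/53
mL = -1/2·sL + 1·sR = -39/212
mR = 1/2·sL + 0·sR = 3/4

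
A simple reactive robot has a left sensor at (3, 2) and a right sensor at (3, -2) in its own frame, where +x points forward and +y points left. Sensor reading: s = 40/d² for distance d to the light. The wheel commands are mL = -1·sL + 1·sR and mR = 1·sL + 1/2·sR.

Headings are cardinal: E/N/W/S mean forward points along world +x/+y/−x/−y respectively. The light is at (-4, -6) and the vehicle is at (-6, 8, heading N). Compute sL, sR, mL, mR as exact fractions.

left sensor world pos  = (-8, 11); dL² = 305
right sensor world pos = (-4, 11); dR² = 289
sL = 40/305 = 8/61
sR = 40/289 = 40/289
mL = -1·sL + 1·sR = 128/17629
mR = 1·sL + 1/2·sR = 3532/17629

8/61 40/289 128/17629 3532/17629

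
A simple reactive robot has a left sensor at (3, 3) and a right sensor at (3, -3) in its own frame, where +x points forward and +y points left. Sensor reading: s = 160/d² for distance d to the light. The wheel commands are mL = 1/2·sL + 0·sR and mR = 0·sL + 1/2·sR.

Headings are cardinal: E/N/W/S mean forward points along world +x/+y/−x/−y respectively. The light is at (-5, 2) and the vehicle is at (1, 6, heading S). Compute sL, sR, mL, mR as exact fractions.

80/41 16 40/41 8

left sensor world pos  = (4, 3); dL² = 82
right sensor world pos = (-2, 3); dR² = 10
sL = 160/82 = 80/41
sR = 160/10 = 16
mL = 1/2·sL + 0·sR = 40/41
mR = 0·sL + 1/2·sR = 8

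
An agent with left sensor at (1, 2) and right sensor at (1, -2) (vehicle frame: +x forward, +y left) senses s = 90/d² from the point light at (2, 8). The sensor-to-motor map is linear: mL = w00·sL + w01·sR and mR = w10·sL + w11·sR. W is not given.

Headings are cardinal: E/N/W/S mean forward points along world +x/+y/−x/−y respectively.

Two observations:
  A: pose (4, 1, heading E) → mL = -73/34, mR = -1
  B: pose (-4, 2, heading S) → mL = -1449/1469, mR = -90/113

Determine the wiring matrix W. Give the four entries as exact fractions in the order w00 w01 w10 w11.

obs A: pose=(4,1,E) → sL=45/17, sR=1, mL=-73/34, mR=-1
obs B: pose=(-4,2,S) → sL=18/13, sR=90/113, mL=-1449/1469, mR=-90/113
sensor matrix S = [[45/17, 1], [18/13, 90/113]]; det S = 18072/24973
solve [mL_A; mL_B] = S·[w00; w01] and [mR_A; mR_B] = S·[w10; w11]:
  w00 = -1, w01 = 1/2, w10 = 0, w11 = -1

-1 1/2 0 -1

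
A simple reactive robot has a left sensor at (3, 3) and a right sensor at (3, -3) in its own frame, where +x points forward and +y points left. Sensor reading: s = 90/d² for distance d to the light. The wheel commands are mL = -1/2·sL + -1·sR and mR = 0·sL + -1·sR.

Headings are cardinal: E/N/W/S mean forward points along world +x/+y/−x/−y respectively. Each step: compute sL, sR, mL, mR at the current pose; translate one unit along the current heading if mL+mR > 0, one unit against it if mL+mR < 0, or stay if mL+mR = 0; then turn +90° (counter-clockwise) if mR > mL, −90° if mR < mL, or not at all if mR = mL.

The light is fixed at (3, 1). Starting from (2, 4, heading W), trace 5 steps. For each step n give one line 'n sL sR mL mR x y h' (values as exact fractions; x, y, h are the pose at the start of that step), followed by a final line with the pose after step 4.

0 45/8 45/26 -945/208 -45/26 2 4 W
1 10 10 -15 -10 3 4 S
2 45/29 9 -567/58 -9 3 5 E
3 18/13 90/53 -1647/689 -90/53 2 5 N
4 45/8 45/26 -945/208 -45/26 2 4 W
final 3 4 S

n=0: pose=(2,4,W); sL=45/8, sR=45/26; mL=-945/208, mR=-45/26; mL+mR=-1305/208 → advance -1; mR−mL=45/16 → turn +1·90°
n=1: pose=(3,4,S); sL=10, sR=10; mL=-15, mR=-10; mL+mR=-25 → advance -1; mR−mL=5 → turn +1·90°
n=2: pose=(3,5,E); sL=45/29, sR=9; mL=-567/58, mR=-9; mL+mR=-1089/58 → advance -1; mR−mL=45/58 → turn +1·90°
n=3: pose=(2,5,N); sL=18/13, sR=90/53; mL=-1647/689, mR=-90/53; mL+mR=-2817/689 → advance -1; mR−mL=9/13 → turn +1·90°
n=4: pose=(2,4,W); sL=45/8, sR=45/26; mL=-945/208, mR=-45/26; mL+mR=-1305/208 → advance -1; mR−mL=45/16 → turn +1·90°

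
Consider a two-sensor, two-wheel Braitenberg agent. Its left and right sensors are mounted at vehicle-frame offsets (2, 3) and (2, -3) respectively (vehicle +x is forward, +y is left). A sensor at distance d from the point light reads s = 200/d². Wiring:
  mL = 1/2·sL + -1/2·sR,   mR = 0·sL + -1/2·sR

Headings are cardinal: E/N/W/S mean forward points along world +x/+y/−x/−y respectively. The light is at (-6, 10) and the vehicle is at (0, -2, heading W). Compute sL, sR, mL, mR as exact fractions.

left sensor world pos  = (-2, -5); dL² = 241
right sensor world pos = (-2, 1); dR² = 97
sL = 200/241 = 200/241
sR = 200/97 = 200/97
mL = 1/2·sL + -1/2·sR = -14400/23377
mR = 0·sL + -1/2·sR = -100/97

200/241 200/97 -14400/23377 -100/97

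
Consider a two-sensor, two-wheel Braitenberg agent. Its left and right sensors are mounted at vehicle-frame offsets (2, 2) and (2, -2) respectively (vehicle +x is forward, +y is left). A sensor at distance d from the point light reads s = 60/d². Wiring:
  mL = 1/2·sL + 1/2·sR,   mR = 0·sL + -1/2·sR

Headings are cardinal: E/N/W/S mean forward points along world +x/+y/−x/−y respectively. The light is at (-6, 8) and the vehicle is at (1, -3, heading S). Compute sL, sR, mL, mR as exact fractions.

left sensor world pos  = (3, -5); dL² = 250
right sensor world pos = (-1, -5); dR² = 194
sL = 60/250 = 6/25
sR = 60/194 = 30/97
mL = 1/2·sL + 1/2·sR = 666/2425
mR = 0·sL + -1/2·sR = -15/97

6/25 30/97 666/2425 -15/97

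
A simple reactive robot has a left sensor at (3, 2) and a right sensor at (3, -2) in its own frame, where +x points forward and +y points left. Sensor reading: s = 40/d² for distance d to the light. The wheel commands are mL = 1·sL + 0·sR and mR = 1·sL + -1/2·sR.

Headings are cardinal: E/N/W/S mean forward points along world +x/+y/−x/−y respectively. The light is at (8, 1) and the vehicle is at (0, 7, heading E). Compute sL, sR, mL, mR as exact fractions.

40/89 40/41 40/89 -140/3649

left sensor world pos  = (3, 9); dL² = 89
right sensor world pos = (3, 5); dR² = 41
sL = 40/89 = 40/89
sR = 40/41 = 40/41
mL = 1·sL + 0·sR = 40/89
mR = 1·sL + -1/2·sR = -140/3649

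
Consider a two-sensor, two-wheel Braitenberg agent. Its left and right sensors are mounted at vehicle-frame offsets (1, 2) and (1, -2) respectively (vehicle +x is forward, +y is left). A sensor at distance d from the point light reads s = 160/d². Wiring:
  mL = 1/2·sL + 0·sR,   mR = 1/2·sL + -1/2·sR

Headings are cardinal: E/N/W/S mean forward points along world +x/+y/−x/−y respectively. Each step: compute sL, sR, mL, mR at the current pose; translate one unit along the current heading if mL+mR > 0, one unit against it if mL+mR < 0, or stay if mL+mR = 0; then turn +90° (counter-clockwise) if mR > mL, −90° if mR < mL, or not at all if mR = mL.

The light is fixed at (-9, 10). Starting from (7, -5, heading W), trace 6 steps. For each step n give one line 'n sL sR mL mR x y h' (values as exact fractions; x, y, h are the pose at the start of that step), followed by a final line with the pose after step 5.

n=0: pose=(7,-5,W); sL=80/257, sR=80/197; mL=40/257, mR=-2400/50629; mL+mR=5480/50629 → advance +1; mR−mL=-40/197 → turn -1·90°
n=1: pose=(6,-5,N); sL=32/73, sR=32/97; mL=16/73, mR=384/7081; mL+mR=1936/7081 → advance +1; mR−mL=-16/97 → turn -1·90°
n=2: pose=(6,-4,E); sL=2/5, sR=5/16; mL=1/5, mR=7/160; mL+mR=39/160 → advance +1; mR−mL=-5/32 → turn -1·90°
n=3: pose=(7,-4,S); sL=160/549, sR=160/421; mL=80/549, mR=-10240/231129; mL+mR=23440/231129 → advance +1; mR−mL=-80/421 → turn -1·90°
n=4: pose=(7,-5,W); sL=80/257, sR=80/197; mL=40/257, mR=-2400/50629; mL+mR=5480/50629 → advance +1; mR−mL=-40/197 → turn -1·90°
n=5: pose=(6,-5,N); sL=32/73, sR=32/97; mL=16/73, mR=384/7081; mL+mR=1936/7081 → advance +1; mR−mL=-16/97 → turn -1·90°

0 80/257 80/197 40/257 -2400/50629 7 -5 W
1 32/73 32/97 16/73 384/7081 6 -5 N
2 2/5 5/16 1/5 7/160 6 -4 E
3 160/549 160/421 80/549 -10240/231129 7 -4 S
4 80/257 80/197 40/257 -2400/50629 7 -5 W
5 32/73 32/97 16/73 384/7081 6 -5 N
final 6 -4 E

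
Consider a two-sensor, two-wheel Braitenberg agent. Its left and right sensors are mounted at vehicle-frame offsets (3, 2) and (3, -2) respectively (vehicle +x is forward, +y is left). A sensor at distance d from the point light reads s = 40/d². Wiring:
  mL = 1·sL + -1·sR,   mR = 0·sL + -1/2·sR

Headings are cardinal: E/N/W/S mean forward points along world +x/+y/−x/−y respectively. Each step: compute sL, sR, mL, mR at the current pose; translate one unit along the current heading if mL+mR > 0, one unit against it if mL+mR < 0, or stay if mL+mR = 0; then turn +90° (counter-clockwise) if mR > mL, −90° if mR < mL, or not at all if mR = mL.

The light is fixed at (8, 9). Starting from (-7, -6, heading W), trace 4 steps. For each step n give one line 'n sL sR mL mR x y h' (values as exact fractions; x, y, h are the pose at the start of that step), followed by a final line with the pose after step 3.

0 40/613 40/493 -4800/302209 -20/493 -7 -6 W
1 1/10 5/36 -7/180 -5/72 -6 -6 N
2 40/317 8/89 1024/28213 -4/89 -6 -7 E
3 4/53 4/65 48/3445 -2/65 -7 -7 S
final -7 -6 W

n=0: pose=(-7,-6,W); sL=40/613, sR=40/493; mL=-4800/302209, mR=-20/493; mL+mR=-17060/302209 → advance -1; mR−mL=-7460/302209 → turn -1·90°
n=1: pose=(-6,-6,N); sL=1/10, sR=5/36; mL=-7/180, mR=-5/72; mL+mR=-13/120 → advance -1; mR−mL=-11/360 → turn -1·90°
n=2: pose=(-6,-7,E); sL=40/317, sR=8/89; mL=1024/28213, mR=-4/89; mL+mR=-244/28213 → advance -1; mR−mL=-2292/28213 → turn -1·90°
n=3: pose=(-7,-7,S); sL=4/53, sR=4/65; mL=48/3445, mR=-2/65; mL+mR=-58/3445 → advance -1; mR−mL=-154/3445 → turn -1·90°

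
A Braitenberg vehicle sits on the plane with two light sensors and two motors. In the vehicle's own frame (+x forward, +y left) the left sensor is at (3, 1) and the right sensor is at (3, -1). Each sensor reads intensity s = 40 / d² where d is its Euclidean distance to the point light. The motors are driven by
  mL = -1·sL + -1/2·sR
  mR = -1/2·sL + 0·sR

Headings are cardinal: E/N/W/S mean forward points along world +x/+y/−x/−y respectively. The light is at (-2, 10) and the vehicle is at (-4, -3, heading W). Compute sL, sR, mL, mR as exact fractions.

left sensor world pos  = (-7, -4); dL² = 221
right sensor world pos = (-7, -2); dR² = 169
sL = 40/221 = 40/221
sR = 40/169 = 40/169
mL = -1·sL + -1/2·sR = -860/2873
mR = -1/2·sL + 0·sR = -20/221

40/221 40/169 -860/2873 -20/221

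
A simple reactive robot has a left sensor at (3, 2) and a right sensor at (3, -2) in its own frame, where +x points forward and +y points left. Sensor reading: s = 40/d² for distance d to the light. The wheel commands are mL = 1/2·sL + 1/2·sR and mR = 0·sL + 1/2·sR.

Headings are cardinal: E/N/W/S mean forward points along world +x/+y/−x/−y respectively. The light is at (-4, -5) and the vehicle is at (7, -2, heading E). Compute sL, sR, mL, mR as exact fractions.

left sensor world pos  = (10, 0); dL² = 221
right sensor world pos = (10, -4); dR² = 197
sL = 40/221 = 40/221
sR = 40/197 = 40/197
mL = 1/2·sL + 1/2·sR = 8360/43537
mR = 0·sL + 1/2·sR = 20/197

40/221 40/197 8360/43537 20/197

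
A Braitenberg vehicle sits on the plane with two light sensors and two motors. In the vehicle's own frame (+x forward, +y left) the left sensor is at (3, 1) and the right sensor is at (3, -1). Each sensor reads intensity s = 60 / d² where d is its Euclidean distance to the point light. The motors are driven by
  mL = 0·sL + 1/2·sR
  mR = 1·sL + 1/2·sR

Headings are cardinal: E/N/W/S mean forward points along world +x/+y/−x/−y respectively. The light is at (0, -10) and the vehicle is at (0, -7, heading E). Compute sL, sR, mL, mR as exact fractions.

left sensor world pos  = (3, -6); dL² = 25
right sensor world pos = (3, -8); dR² = 13
sL = 60/25 = 12/5
sR = 60/13 = 60/13
mL = 0·sL + 1/2·sR = 30/13
mR = 1·sL + 1/2·sR = 306/65

12/5 60/13 30/13 306/65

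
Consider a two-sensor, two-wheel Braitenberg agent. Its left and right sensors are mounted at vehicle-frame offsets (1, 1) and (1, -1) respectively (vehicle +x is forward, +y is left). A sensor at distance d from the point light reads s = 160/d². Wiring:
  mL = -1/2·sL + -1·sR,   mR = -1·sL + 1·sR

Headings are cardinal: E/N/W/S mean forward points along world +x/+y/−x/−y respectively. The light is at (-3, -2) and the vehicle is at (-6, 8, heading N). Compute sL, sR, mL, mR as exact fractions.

160/137 32/25 -6384/3425 384/3425

left sensor world pos  = (-7, 9); dL² = 137
right sensor world pos = (-5, 9); dR² = 125
sL = 160/137 = 160/137
sR = 160/125 = 32/25
mL = -1/2·sL + -1·sR = -6384/3425
mR = -1·sL + 1·sR = 384/3425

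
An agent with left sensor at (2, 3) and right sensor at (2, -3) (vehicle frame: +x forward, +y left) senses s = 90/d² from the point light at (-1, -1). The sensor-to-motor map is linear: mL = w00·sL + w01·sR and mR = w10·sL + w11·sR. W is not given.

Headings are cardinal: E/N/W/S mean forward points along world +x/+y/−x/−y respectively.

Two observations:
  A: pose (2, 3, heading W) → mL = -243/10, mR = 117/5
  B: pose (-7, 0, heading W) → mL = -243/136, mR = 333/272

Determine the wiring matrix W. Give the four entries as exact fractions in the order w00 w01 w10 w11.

obs A: pose=(2,3,W) → sL=45, sR=9/5, mL=-243/10, mR=117/5
obs B: pose=(-7,0,W) → sL=45/34, sR=9/8, mL=-243/136, mR=333/272
sensor matrix S = [[45, 9/5], [45/34, 9/8]]; det S = 6561/136
solve [mL_A; mL_B] = S·[w00; w01] and [mR_A; mR_B] = S·[w10; w11]:
  w00 = -1/2, w01 = -1, w10 = 1/2, w11 = 1/2

-1/2 -1 1/2 1/2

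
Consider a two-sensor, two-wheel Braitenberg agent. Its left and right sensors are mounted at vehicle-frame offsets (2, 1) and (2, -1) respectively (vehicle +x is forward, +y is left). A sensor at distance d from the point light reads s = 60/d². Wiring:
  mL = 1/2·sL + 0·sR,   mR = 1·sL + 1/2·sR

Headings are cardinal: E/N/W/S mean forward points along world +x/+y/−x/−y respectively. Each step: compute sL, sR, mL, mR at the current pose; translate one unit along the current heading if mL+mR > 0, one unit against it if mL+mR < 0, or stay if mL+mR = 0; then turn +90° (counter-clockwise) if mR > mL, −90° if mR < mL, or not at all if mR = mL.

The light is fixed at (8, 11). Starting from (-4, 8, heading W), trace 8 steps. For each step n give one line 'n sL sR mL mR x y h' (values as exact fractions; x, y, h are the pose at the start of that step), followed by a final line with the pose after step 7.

0 15/53 3/10 15/106 459/1060 -4 8 W
1 60/169 60/221 30/169 1410/2873 -5 8 S
2 6/13 30/73 3/13 633/949 -5 7 E
3 60/173 12/25 30/173 2538/4325 -4 7 N
4 15/53 3/10 15/106 459/1060 -4 8 W
5 60/169 60/221 30/169 1410/2873 -5 8 S
6 6/13 30/73 3/13 633/949 -5 7 E
7 60/173 12/25 30/173 2538/4325 -4 7 N
final -4 8 W

n=0: pose=(-4,8,W); sL=15/53, sR=3/10; mL=15/106, mR=459/1060; mL+mR=609/1060 → advance +1; mR−mL=309/1060 → turn +1·90°
n=1: pose=(-5,8,S); sL=60/169, sR=60/221; mL=30/169, mR=1410/2873; mL+mR=1920/2873 → advance +1; mR−mL=900/2873 → turn +1·90°
n=2: pose=(-5,7,E); sL=6/13, sR=30/73; mL=3/13, mR=633/949; mL+mR=852/949 → advance +1; mR−mL=414/949 → turn +1·90°
n=3: pose=(-4,7,N); sL=60/173, sR=12/25; mL=30/173, mR=2538/4325; mL+mR=3288/4325 → advance +1; mR−mL=1788/4325 → turn +1·90°
n=4: pose=(-4,8,W); sL=15/53, sR=3/10; mL=15/106, mR=459/1060; mL+mR=609/1060 → advance +1; mR−mL=309/1060 → turn +1·90°
n=5: pose=(-5,8,S); sL=60/169, sR=60/221; mL=30/169, mR=1410/2873; mL+mR=1920/2873 → advance +1; mR−mL=900/2873 → turn +1·90°
n=6: pose=(-5,7,E); sL=6/13, sR=30/73; mL=3/13, mR=633/949; mL+mR=852/949 → advance +1; mR−mL=414/949 → turn +1·90°
n=7: pose=(-4,7,N); sL=60/173, sR=12/25; mL=30/173, mR=2538/4325; mL+mR=3288/4325 → advance +1; mR−mL=1788/4325 → turn +1·90°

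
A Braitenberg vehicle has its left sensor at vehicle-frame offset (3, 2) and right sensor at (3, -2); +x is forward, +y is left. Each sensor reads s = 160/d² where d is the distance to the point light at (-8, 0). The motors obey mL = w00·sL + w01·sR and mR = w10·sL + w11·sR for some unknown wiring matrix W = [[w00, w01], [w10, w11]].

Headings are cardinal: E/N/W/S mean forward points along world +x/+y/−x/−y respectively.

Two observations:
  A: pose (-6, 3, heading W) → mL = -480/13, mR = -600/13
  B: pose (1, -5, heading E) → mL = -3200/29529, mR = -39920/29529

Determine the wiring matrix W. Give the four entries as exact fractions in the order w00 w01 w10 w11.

obs A: pose=(-6,3,W) → sL=80, sR=80/13, mL=-480/13, mR=-600/13
obs B: pose=(1,-5,E) → sL=160/153, sR=160/193, mL=-3200/29529, mR=-39920/29529
sensor matrix S = [[80, 80/13], [160/153, 160/193]]; det S = 22988800/383877
solve [mL_A; mL_B] = S·[w00; w01] and [mR_A; mR_B] = S·[w10; w11]:
  w00 = -1/2, w01 = 1/2, w10 = -1/2, w11 = -1

-1/2 1/2 -1/2 -1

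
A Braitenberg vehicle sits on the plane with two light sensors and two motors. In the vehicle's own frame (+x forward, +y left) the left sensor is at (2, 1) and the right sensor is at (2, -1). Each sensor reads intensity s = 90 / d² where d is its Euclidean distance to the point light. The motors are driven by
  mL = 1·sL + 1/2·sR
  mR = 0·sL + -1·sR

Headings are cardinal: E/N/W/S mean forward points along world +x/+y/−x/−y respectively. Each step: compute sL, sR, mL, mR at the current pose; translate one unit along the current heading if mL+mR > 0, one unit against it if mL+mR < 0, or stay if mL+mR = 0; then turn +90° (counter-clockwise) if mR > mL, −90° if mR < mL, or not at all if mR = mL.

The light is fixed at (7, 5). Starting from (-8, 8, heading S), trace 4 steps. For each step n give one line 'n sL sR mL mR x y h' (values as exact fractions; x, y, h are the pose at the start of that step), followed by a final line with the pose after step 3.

n=0: pose=(-8,8,S); sL=90/197, sR=90/257; mL=31995/50629, mR=-90/257; mL+mR=14265/50629 → advance +1; mR−mL=-49725/50629 → turn -1·90°
n=1: pose=(-8,7,W); sL=9/29, sR=45/149; mL=3987/8642, mR=-45/149; mL+mR=1377/8642 → advance +1; mR−mL=-6597/8642 → turn -1·90°
n=2: pose=(-9,7,N); sL=18/61, sR=90/241; mL=7083/14701, mR=-90/241; mL+mR=1593/14701 → advance +1; mR−mL=-12573/14701 → turn -1·90°
n=3: pose=(-9,8,E); sL=45/106, sR=9/20; mL=1377/2120, mR=-9/20; mL+mR=423/2120 → advance +1; mR−mL=-2331/2120 → turn -1·90°

0 90/197 90/257 31995/50629 -90/257 -8 8 S
1 9/29 45/149 3987/8642 -45/149 -8 7 W
2 18/61 90/241 7083/14701 -90/241 -9 7 N
3 45/106 9/20 1377/2120 -9/20 -9 8 E
final -8 8 S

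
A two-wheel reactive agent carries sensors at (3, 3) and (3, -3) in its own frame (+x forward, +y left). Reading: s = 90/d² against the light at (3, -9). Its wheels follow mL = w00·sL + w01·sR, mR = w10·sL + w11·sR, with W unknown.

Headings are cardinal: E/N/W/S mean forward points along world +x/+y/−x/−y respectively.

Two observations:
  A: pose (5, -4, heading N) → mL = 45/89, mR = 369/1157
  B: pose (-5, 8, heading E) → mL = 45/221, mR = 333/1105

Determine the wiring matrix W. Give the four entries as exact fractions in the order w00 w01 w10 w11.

obs A: pose=(5,-4,N) → sL=18/13, sR=90/89, mL=45/89, mR=369/1157
obs B: pose=(-5,8,E) → sL=18/85, sR=90/221, mL=45/221, mR=333/1105
sensor matrix S = [[18/13, 90/89], [18/85, 90/221]]; det S = 89424/255697
solve [mL_A; mL_B] = S·[w00; w01] and [mR_A; mR_B] = S·[w10; w11]:
  w00 = 0, w01 = 1/2, w10 = -1/2, w11 = 1

0 1/2 -1/2 1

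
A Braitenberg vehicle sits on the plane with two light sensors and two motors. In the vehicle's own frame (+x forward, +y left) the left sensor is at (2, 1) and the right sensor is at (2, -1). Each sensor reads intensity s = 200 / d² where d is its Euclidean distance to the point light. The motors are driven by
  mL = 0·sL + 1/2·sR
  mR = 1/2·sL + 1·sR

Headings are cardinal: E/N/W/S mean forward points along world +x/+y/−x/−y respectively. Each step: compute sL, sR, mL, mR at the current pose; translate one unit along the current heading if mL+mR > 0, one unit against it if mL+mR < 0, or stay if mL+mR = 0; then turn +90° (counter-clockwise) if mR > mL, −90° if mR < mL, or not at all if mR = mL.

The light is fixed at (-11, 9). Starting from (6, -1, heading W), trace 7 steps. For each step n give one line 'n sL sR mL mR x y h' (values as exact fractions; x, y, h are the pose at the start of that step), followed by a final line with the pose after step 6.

n=0: pose=(6,-1,W); sL=100/173, sR=100/153; mL=50/153, mR=24950/26469; mL+mR=11200/8823 → advance +1; mR−mL=16300/26469 → turn +1·90°
n=1: pose=(5,-1,S); sL=200/433, sR=200/369; mL=100/369, mR=123500/159777; mL+mR=55600/53259 → advance +1; mR−mL=80200/159777 → turn +1·90°
n=2: pose=(5,-2,E); sL=25/53, sR=50/117; mL=25/117, mR=8225/12402; mL+mR=3625/4134 → advance +1; mR−mL=5575/12402 → turn +1·90°
n=3: pose=(6,-2,N); sL=200/337, sR=40/81; mL=20/81, mR=21580/27297; mL+mR=9440/9099 → advance +1; mR−mL=14840/27297 → turn +1·90°
n=4: pose=(6,-1,W); sL=100/173, sR=100/153; mL=50/153, mR=24950/26469; mL+mR=11200/8823 → advance +1; mR−mL=16300/26469 → turn +1·90°
n=5: pose=(5,-1,S); sL=200/433, sR=200/369; mL=100/369, mR=123500/159777; mL+mR=55600/53259 → advance +1; mR−mL=80200/159777 → turn +1·90°
n=6: pose=(5,-2,E); sL=25/53, sR=50/117; mL=25/117, mR=8225/12402; mL+mR=3625/4134 → advance +1; mR−mL=5575/12402 → turn +1·90°

0 100/173 100/153 50/153 24950/26469 6 -1 W
1 200/433 200/369 100/369 123500/159777 5 -1 S
2 25/53 50/117 25/117 8225/12402 5 -2 E
3 200/337 40/81 20/81 21580/27297 6 -2 N
4 100/173 100/153 50/153 24950/26469 6 -1 W
5 200/433 200/369 100/369 123500/159777 5 -1 S
6 25/53 50/117 25/117 8225/12402 5 -2 E
final 6 -2 N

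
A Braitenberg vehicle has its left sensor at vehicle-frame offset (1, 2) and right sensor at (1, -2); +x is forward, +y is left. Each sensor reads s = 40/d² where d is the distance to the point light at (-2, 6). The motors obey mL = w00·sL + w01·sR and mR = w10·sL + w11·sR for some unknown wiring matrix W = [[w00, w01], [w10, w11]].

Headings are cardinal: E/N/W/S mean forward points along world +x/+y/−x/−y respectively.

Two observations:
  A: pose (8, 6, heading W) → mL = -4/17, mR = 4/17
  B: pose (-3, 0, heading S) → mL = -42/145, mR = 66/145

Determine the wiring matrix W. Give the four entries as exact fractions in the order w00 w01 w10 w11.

obs A: pose=(8,6,W) → sL=8/17, sR=8/17, mL=-4/17, mR=4/17
obs B: pose=(-3,0,S) → sL=4/5, sR=20/29, mL=-42/145, mR=66/145
sensor matrix S = [[8/17, 8/17], [4/5, 20/29]]; det S = -128/2465
solve [mL_A; mL_B] = S·[w00; w01] and [mR_A; mR_B] = S·[w10; w11]:
  w00 = 1/2, w01 = -1, w10 = 1, w11 = -1/2

1/2 -1 1 -1/2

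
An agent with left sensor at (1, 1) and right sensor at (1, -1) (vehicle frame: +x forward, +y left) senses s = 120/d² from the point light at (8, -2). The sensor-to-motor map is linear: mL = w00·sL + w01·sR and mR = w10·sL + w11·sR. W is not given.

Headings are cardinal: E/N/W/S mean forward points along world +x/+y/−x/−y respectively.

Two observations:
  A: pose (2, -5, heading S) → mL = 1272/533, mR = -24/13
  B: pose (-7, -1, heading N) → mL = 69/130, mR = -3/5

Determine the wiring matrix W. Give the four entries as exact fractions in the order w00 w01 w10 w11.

1/2 1/2 0 -1

obs A: pose=(2,-5,S) → sL=120/41, sR=24/13, mL=1272/533, mR=-24/13
obs B: pose=(-7,-1,N) → sL=6/13, sR=3/5, mL=69/130, mR=-3/5
sensor matrix S = [[120/41, 24/13], [6/13, 3/5]]; det S = 6264/6929
solve [mL_A; mL_B] = S·[w00; w01] and [mR_A; mR_B] = S·[w10; w11]:
  w00 = 1/2, w01 = 1/2, w10 = 0, w11 = -1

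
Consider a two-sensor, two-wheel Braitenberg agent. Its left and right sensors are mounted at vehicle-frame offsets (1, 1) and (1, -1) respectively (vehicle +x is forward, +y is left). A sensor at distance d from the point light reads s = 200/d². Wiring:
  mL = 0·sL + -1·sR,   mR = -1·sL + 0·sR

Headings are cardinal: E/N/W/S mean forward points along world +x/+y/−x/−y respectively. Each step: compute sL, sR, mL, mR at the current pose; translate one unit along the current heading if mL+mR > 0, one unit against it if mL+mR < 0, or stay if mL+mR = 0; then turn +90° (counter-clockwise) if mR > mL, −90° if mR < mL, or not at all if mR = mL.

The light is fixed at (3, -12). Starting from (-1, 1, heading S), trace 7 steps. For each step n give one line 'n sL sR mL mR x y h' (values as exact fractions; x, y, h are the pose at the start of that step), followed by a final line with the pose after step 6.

n=0: pose=(-1,1,S); sL=200/153, sR=200/169; mL=-200/169, mR=-200/153; mL+mR=-64400/25857 → advance -1; mR−mL=-3200/25857 → turn -1·90°
n=1: pose=(-1,2,W); sL=100/97, sR=4/5; mL=-4/5, mR=-100/97; mL+mR=-888/485 → advance -1; mR−mL=-112/485 → turn -1·90°
n=2: pose=(0,2,N); sL=200/241, sR=200/229; mL=-200/229, mR=-200/241; mL+mR=-94000/55189 → advance -1; mR−mL=2400/55189 → turn +1·90°
n=3: pose=(0,1,W); sL=5/4, sR=50/53; mL=-50/53, mR=-5/4; mL+mR=-465/212 → advance -1; mR−mL=-65/212 → turn -1·90°
n=4: pose=(1,1,N); sL=40/41, sR=200/197; mL=-200/197, mR=-40/41; mL+mR=-16080/8077 → advance -1; mR−mL=320/8077 → turn +1·90°
n=5: pose=(1,0,W); sL=20/13, sR=100/89; mL=-100/89, mR=-20/13; mL+mR=-3080/1157 → advance -1; mR−mL=-480/1157 → turn -1·90°
n=6: pose=(2,0,N); sL=200/173, sR=200/169; mL=-200/169, mR=-200/173; mL+mR=-68400/29237 → advance -1; mR−mL=800/29237 → turn +1·90°

0 200/153 200/169 -200/169 -200/153 -1 1 S
1 100/97 4/5 -4/5 -100/97 -1 2 W
2 200/241 200/229 -200/229 -200/241 0 2 N
3 5/4 50/53 -50/53 -5/4 0 1 W
4 40/41 200/197 -200/197 -40/41 1 1 N
5 20/13 100/89 -100/89 -20/13 1 0 W
6 200/173 200/169 -200/169 -200/173 2 0 N
final 2 -1 W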